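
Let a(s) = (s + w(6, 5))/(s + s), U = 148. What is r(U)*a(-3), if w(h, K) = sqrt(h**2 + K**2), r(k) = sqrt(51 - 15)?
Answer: 3 - sqrt(61) ≈ -4.8102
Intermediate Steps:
r(k) = 6 (r(k) = sqrt(36) = 6)
w(h, K) = sqrt(K**2 + h**2)
a(s) = (s + sqrt(61))/(2*s) (a(s) = (s + sqrt(5**2 + 6**2))/(s + s) = (s + sqrt(25 + 36))/((2*s)) = (s + sqrt(61))*(1/(2*s)) = (s + sqrt(61))/(2*s))
r(U)*a(-3) = 6*((1/2)*(-3 + sqrt(61))/(-3)) = 6*((1/2)*(-1/3)*(-3 + sqrt(61))) = 6*(1/2 - sqrt(61)/6) = 3 - sqrt(61)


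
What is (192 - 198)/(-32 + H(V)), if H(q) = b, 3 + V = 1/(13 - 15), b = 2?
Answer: ⅕ ≈ 0.20000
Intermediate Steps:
V = -7/2 (V = -3 + 1/(13 - 15) = -3 + 1/(-2) = -3 - ½ = -7/2 ≈ -3.5000)
H(q) = 2
(192 - 198)/(-32 + H(V)) = (192 - 198)/(-32 + 2) = -6/(-30) = -6*(-1/30) = ⅕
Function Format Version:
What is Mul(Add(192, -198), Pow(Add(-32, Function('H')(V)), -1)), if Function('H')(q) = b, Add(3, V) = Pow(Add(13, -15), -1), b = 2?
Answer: Rational(1, 5) ≈ 0.20000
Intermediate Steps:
V = Rational(-7, 2) (V = Add(-3, Pow(Add(13, -15), -1)) = Add(-3, Pow(-2, -1)) = Add(-3, Rational(-1, 2)) = Rational(-7, 2) ≈ -3.5000)
Function('H')(q) = 2
Mul(Add(192, -198), Pow(Add(-32, Function('H')(V)), -1)) = Mul(Add(192, -198), Pow(Add(-32, 2), -1)) = Mul(-6, Pow(-30, -1)) = Mul(-6, Rational(-1, 30)) = Rational(1, 5)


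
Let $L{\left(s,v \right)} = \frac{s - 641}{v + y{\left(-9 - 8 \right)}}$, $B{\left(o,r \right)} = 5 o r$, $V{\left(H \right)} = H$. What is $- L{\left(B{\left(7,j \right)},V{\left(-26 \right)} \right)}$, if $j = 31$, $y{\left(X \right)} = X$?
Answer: $\frac{444}{43} \approx 10.326$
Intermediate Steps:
$B{\left(o,r \right)} = 5 o r$
$L{\left(s,v \right)} = \frac{-641 + s}{-17 + v}$ ($L{\left(s,v \right)} = \frac{s - 641}{v - 17} = \frac{-641 + s}{v - 17} = \frac{-641 + s}{-17 + v}$)
$- L{\left(B{\left(7,j \right)},V{\left(-26 \right)} \right)} = - \frac{-641 + 5 \cdot 7 \cdot 31}{-17 - 26} = - \frac{-641 + 1085}{-43} = - \frac{\left(-1\right) 444}{43} = \left(-1\right) \left(- \frac{444}{43}\right) = \frac{444}{43}$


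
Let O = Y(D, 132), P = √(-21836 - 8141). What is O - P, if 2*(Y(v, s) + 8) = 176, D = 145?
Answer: 80 - I*√29977 ≈ 80.0 - 173.14*I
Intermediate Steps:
Y(v, s) = 80 (Y(v, s) = -8 + (½)*176 = -8 + 88 = 80)
P = I*√29977 (P = √(-29977) = I*√29977 ≈ 173.14*I)
O = 80
O - P = 80 - I*√29977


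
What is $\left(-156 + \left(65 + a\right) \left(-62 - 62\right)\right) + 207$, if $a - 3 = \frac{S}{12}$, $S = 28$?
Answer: $- \frac{26011}{3} \approx -8670.3$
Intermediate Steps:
$a = \frac{16}{3}$ ($a = 3 + \frac{28}{12} = 3 + 28 \cdot \frac{1}{12} = 3 + \frac{7}{3} = \frac{16}{3} \approx 5.3333$)
$\left(-156 + \left(65 + a\right) \left(-62 - 62\right)\right) + 207 = \left(-156 + \left(65 + \frac{16}{3}\right) \left(-62 - 62\right)\right) + 207 = \left(-156 + \frac{211}{3} \left(-124\right)\right) + 207 = \left(-156 - \frac{26164}{3}\right) + 207 = - \frac{26632}{3} + 207 = - \frac{26011}{3}$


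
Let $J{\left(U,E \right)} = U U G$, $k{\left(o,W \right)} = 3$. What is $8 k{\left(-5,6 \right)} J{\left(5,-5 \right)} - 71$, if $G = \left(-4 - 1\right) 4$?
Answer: $-12071$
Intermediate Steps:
$G = -20$ ($G = \left(-5\right) 4 = -20$)
$J{\left(U,E \right)} = - 20 U^{2}$ ($J{\left(U,E \right)} = U U \left(-20\right) = U^{2} \left(-20\right) = - 20 U^{2}$)
$8 k{\left(-5,6 \right)} J{\left(5,-5 \right)} - 71 = 8 \cdot 3 \left(- 20 \cdot 5^{2}\right) - 71 = 24 \left(\left(-20\right) 25\right) - 71 = 24 \left(-500\right) - 71 = -12000 - 71 = -12071$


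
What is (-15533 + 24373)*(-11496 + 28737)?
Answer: 152410440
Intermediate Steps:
(-15533 + 24373)*(-11496 + 28737) = 8840*17241 = 152410440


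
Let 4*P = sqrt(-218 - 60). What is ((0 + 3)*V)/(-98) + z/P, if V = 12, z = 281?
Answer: -18/49 - 562*I*sqrt(278)/139 ≈ -0.36735 - 67.413*I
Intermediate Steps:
P = I*sqrt(278)/4 (P = sqrt(-218 - 60)/4 = sqrt(-278)/4 = (I*sqrt(278))/4 = I*sqrt(278)/4 ≈ 4.1683*I)
((0 + 3)*V)/(-98) + z/P = ((0 + 3)*12)/(-98) + 281/((I*sqrt(278)/4)) = (3*12)*(-1/98) + 281*(-2*I*sqrt(278)/139) = 36*(-1/98) - 562*I*sqrt(278)/139 = -18/49 - 562*I*sqrt(278)/139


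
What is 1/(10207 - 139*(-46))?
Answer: 1/16601 ≈ 6.0237e-5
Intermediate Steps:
1/(10207 - 139*(-46)) = 1/(10207 + 6394) = 1/16601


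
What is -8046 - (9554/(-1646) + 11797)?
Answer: -16326012/823 ≈ -19837.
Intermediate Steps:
-8046 - (9554/(-1646) + 11797) = -8046 - (9554*(-1/1646) + 11797) = -8046 - (-4777/823 + 11797) = -8046 - 1*9704154/823 = -8046 - 9704154/823 = -16326012/823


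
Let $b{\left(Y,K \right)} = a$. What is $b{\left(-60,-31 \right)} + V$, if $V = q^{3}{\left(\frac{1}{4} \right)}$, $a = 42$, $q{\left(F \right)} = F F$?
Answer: $\frac{172033}{4096} \approx 42.0$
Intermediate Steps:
$q{\left(F \right)} = F^{2}$
$b{\left(Y,K \right)} = 42$
$V = \frac{1}{4096}$ ($V = \left(\left(\frac{1}{4}\right)^{2}\right)^{3} = \left(\frac{1}{16}\right)^{3} = \frac{1}{4096} \approx 0.00024414$)
$b{\left(-60,-31 \right)} + V = 42 + \frac{1}{4096} = \frac{172033}{4096}$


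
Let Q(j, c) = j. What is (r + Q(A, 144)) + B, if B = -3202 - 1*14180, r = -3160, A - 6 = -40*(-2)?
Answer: -20456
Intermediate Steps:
A = 86 (A = 6 - 40*(-2) = 6 + 80 = 86)
B = -17382 (B = -3202 - 14180 = -17382)
(r + Q(A, 144)) + B = (-3160 + 86) - 17382 = -3074 - 17382 = -20456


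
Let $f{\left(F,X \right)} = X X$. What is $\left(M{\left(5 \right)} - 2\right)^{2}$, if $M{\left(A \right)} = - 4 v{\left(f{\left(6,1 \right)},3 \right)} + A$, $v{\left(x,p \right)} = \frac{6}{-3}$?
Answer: $121$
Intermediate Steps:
$f{\left(F,X \right)} = X^{2}$
$v{\left(x,p \right)} = -2$ ($v{\left(x,p \right)} = 6 \left(- \frac{1}{3}\right) = -2$)
$M{\left(A \right)} = 8 + A$ ($M{\left(A \right)} = \left(-4\right) \left(-2\right) + A = 8 + A$)
$\left(M{\left(5 \right)} - 2\right)^{2} = \left(\left(8 + 5\right) - 2\right)^{2} = \left(13 - 2\right)^{2} = 11^{2} = 121$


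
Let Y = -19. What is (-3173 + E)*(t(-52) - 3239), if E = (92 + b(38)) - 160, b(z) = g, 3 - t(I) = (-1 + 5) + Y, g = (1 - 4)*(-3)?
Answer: 10410272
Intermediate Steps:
g = 9 (g = -3*(-3) = 9)
t(I) = 18 (t(I) = 3 - ((-1 + 5) - 19) = 3 - (4 - 19) = 3 - 1*(-15) = 3 + 15 = 18)
b(z) = 9
E = -59 (E = (92 + 9) - 160 = 101 - 160 = -59)
(-3173 + E)*(t(-52) - 3239) = (-3173 - 59)*(18 - 3239) = -3232*(-3221) = 10410272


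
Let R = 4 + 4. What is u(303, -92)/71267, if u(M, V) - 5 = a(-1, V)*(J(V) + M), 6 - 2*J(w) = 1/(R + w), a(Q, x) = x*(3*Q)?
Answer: 1182477/997738 ≈ 1.1852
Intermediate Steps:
a(Q, x) = 3*Q*x
R = 8
J(w) = 3 - 1/(2*(8 + w))
u(M, V) = 5 - 3*V*(M + (47 + 6*V)/(2*(8 + V))) (u(M, V) = 5 + (3*(-1)*V)*((47 + 6*V)/(2*(8 + V)) + M) = 5 + (-3*V)*(M + (47 + 6*V)/(2*(8 + V))) = 5 - 3*V*(M + (47 + 6*V)/(2*(8 + V))))
u(303, -92)/71267 = (((5 - 3*303*(-92))*(8 - 92) - 3/2*(-92)*(47 + 6*(-92)))/(8 - 92))/71267 = (((5 + 83628)*(-84) - 3/2*(-92)*(47 - 552))/(-84))*(1/71267) = -(83633*(-84) - 3/2*(-92)*(-505))/84*(1/71267) = -(-7025172 - 69690)/84*(1/71267) = -1/84*(-7094862)*(1/71267) = (1182477/14)*(1/71267) = 1182477/997738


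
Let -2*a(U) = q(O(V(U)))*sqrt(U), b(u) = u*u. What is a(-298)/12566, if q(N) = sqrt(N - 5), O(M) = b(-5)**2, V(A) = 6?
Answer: -I*sqrt(46190)/12566 ≈ -0.017103*I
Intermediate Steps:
b(u) = u**2
O(M) = 625 (O(M) = ((-5)**2)**2 = 25**2 = 625)
q(N) = sqrt(-5 + N)
a(U) = -sqrt(155)*sqrt(U) (a(U) = -sqrt(-5 + 625)*sqrt(U)/2 = -sqrt(620)*sqrt(U)/2 = -2*sqrt(155)*sqrt(U)/2 = -sqrt(155)*sqrt(U))
a(-298)/12566 = -sqrt(155)*sqrt(-298)/12566 = -sqrt(155)*I*sqrt(298)*(1/12566) = -I*sqrt(46190)*(1/12566) = -I*sqrt(46190)/12566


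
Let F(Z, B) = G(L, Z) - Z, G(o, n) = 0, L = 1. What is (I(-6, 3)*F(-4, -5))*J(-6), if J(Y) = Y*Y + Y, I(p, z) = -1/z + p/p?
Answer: 80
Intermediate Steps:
I(p, z) = 1 - 1/z (I(p, z) = -1/z + 1 = 1 - 1/z)
J(Y) = Y + Y**2 (J(Y) = Y**2 + Y = Y + Y**2)
F(Z, B) = -Z (F(Z, B) = 0 - Z = -Z)
(I(-6, 3)*F(-4, -5))*J(-6) = (((-1 + 3)/3)*(-1*(-4)))*(-6*(1 - 6)) = (((1/3)*2)*4)*(-6*(-5)) = ((2/3)*4)*30 = (8/3)*30 = 80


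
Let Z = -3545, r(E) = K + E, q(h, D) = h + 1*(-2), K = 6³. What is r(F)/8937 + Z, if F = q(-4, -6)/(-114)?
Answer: -601947530/169803 ≈ -3545.0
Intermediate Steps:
K = 216
q(h, D) = -2 + h (q(h, D) = h - 2 = -2 + h)
F = 1/19 (F = (-2 - 4)/(-114) = -6*(-1/114) = 1/19 ≈ 0.052632)
r(E) = 216 + E
r(F)/8937 + Z = (216 + 1/19)/8937 - 3545 = (4105/19)*(1/8937) - 3545 = 4105/169803 - 3545 = -601947530/169803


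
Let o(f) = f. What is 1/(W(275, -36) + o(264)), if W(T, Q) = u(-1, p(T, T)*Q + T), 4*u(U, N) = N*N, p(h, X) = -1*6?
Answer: 4/242137 ≈ 1.6520e-5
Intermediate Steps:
p(h, X) = -6
u(U, N) = N²/4 (u(U, N) = (N*N)/4 = N²/4)
W(T, Q) = (T - 6*Q)²/4 (W(T, Q) = (-6*Q + T)²/4 = (T - 6*Q)²/4)
1/(W(275, -36) + o(264)) = 1/((275 - 6*(-36))²/4 + 264) = 1/((275 + 216)²/4 + 264) = 1/((¼)*491² + 264) = 1/((¼)*241081 + 264) = 1/(241081/4 + 264) = 1/(242137/4) = 4/242137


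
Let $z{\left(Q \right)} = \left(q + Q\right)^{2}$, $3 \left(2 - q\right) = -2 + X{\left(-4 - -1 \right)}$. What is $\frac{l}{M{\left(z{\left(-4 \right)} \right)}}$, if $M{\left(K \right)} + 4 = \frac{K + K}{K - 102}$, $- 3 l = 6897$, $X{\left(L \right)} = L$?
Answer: $\frac{2108183}{3670} \approx 574.44$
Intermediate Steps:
$l = -2299$ ($l = \left(- \frac{1}{3}\right) 6897 = -2299$)
$q = \frac{11}{3}$ ($q = 2 - \frac{-2 - 3}{3} = 2 - - \frac{5}{3} = 2 + \frac{5}{3} = \frac{11}{3} \approx 3.6667$)
$z{\left(Q \right)} = \left(\frac{11}{3} + Q\right)^{2}$
$M{\left(K \right)} = -4 + \frac{2 K}{-102 + K}$ ($M{\left(K \right)} = -4 + \frac{K + K}{K - 102} = -4 + \frac{2 K}{-102 + K}$)
$\frac{l}{M{\left(z{\left(-4 \right)} \right)}} = - \frac{2299}{2 \frac{1}{-102 + \frac{\left(11 + 3 \left(-4\right)\right)^{2}}{9}} \left(204 - \frac{\left(11 + 3 \left(-4\right)\right)^{2}}{9}\right)} = - \frac{2299}{2 \frac{1}{-102 + \frac{\left(11 - 12\right)^{2}}{9}} \left(204 - \frac{\left(11 - 12\right)^{2}}{9}\right)} = - \frac{2299}{2 \frac{1}{-102 + \frac{\left(-1\right)^{2}}{9}} \left(204 - \frac{\left(-1\right)^{2}}{9}\right)} = - \frac{2299}{2 \frac{1}{-102 + \frac{1}{9} \cdot 1} \left(204 - \frac{1}{9} \cdot 1\right)} = - \frac{2299}{2 \frac{1}{-102 + \frac{1}{9}} \left(204 - \frac{1}{9}\right)} = - \frac{2299}{2 \frac{1}{- \frac{917}{9}} \left(204 - \frac{1}{9}\right)} = - \frac{2299}{2 \left(- \frac{9}{917}\right) \frac{1835}{9}} = - \frac{2299}{- \frac{3670}{917}} = \left(-2299\right) \left(- \frac{917}{3670}\right) = \frac{2108183}{3670}$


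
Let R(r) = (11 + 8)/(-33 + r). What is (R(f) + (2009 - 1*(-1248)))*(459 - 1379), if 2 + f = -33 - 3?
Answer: -212729760/71 ≈ -2.9962e+6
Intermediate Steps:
f = -38 (f = -2 + (-33 - 3) = -2 - 36 = -38)
R(r) = 19/(-33 + r)
(R(f) + (2009 - 1*(-1248)))*(459 - 1379) = (19/(-33 - 38) + (2009 - 1*(-1248)))*(459 - 1379) = (19/(-71) + (2009 + 1248))*(-920) = (19*(-1/71) + 3257)*(-920) = (-19/71 + 3257)*(-920) = (231228/71)*(-920) = -212729760/71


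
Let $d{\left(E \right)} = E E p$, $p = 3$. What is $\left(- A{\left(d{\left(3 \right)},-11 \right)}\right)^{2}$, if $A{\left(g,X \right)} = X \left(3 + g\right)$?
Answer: $108900$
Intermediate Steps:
$d{\left(E \right)} = 3 E^{2}$ ($d{\left(E \right)} = E E 3 = E^{2} \cdot 3 = 3 E^{2}$)
$\left(- A{\left(d{\left(3 \right)},-11 \right)}\right)^{2} = \left(- \left(-11\right) \left(3 + 3 \cdot 3^{2}\right)\right)^{2} = \left(- \left(-11\right) \left(3 + 3 \cdot 9\right)\right)^{2} = \left(- \left(-11\right) \left(3 + 27\right)\right)^{2} = \left(- \left(-11\right) 30\right)^{2} = \left(\left(-1\right) \left(-330\right)\right)^{2} = 330^{2} = 108900$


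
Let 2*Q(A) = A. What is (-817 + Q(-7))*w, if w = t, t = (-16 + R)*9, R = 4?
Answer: 88614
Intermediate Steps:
t = -108 (t = (-16 + 4)*9 = -12*9 = -108)
Q(A) = A/2
w = -108
(-817 + Q(-7))*w = (-817 + (1/2)*(-7))*(-108) = (-817 - 7/2)*(-108) = -1641/2*(-108) = 88614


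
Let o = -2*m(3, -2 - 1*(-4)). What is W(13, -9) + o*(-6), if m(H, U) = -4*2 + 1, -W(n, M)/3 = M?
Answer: -57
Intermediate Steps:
W(n, M) = -3*M
m(H, U) = -7 (m(H, U) = -8 + 1 = -7)
o = 14 (o = -2*(-7) = 14)
W(13, -9) + o*(-6) = -3*(-9) + 14*(-6) = 27 - 84 = -57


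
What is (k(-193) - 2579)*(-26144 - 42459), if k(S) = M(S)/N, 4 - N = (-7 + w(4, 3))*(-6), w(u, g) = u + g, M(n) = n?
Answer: 720948927/4 ≈ 1.8024e+8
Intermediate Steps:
w(u, g) = g + u
N = 4 (N = 4 - (-7 + (3 + 4))*(-6) = 4 - (-7 + 7)*(-6) = 4 - 0*(-6) = 4 - 1*0 = 4 + 0 = 4)
k(S) = S/4
(k(-193) - 2579)*(-26144 - 42459) = ((¼)*(-193) - 2579)*(-26144 - 42459) = (-193/4 - 2579)*(-68603) = -10509/4*(-68603) = 720948927/4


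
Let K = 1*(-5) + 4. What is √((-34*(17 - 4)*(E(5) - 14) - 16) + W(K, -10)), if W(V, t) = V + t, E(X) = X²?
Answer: I*√4889 ≈ 69.921*I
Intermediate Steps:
K = -1 (K = -5 + 4 = -1)
√((-34*(17 - 4)*(E(5) - 14) - 16) + W(K, -10)) = √((-34*(17 - 4)*(5² - 14) - 16) + (-1 - 10)) = √((-442*(25 - 14) - 16) - 11) = √((-442*11 - 16) - 11) = √((-34*143 - 16) - 11) = √((-4862 - 16) - 11) = √(-4878 - 11) = √(-4889) = I*√4889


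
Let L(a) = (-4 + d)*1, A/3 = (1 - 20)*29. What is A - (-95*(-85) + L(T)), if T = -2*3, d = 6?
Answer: -9730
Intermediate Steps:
A = -1653 (A = 3*((1 - 20)*29) = 3*(-19*29) = 3*(-551) = -1653)
T = -6
L(a) = 2 (L(a) = (-4 + 6)*1 = 2*1 = 2)
A - (-95*(-85) + L(T)) = -1653 - (-95*(-85) + 2) = -1653 - (8075 + 2) = -1653 - 1*8077 = -1653 - 8077 = -9730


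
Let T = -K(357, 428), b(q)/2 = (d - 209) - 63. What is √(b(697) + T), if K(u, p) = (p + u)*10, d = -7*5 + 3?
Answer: I*√8458 ≈ 91.967*I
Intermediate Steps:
d = -32 (d = -35 + 3 = -32)
K(u, p) = 10*p + 10*u
b(q) = -608 (b(q) = 2*((-32 - 209) - 63) = 2*(-241 - 63) = 2*(-304) = -608)
T = -7850 (T = -(10*428 + 10*357) = -(4280 + 3570) = -1*7850 = -7850)
√(b(697) + T) = √(-608 - 7850) = √(-8458) = I*√8458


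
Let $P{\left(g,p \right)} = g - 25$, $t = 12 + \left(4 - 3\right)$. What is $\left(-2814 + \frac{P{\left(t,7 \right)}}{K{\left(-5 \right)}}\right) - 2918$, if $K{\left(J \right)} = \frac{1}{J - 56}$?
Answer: $-5000$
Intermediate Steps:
$K{\left(J \right)} = \frac{1}{-56 + J}$
$t = 13$ ($t = 12 + \left(4 - 3\right) = 12 + 1 = 13$)
$P{\left(g,p \right)} = -25 + g$
$\left(-2814 + \frac{P{\left(t,7 \right)}}{K{\left(-5 \right)}}\right) - 2918 = \left(-2814 + \frac{-25 + 13}{\frac{1}{-56 - 5}}\right) - 2918 = \left(-2814 - \frac{12}{\frac{1}{-61}}\right) - 2918 = \left(-2814 - \frac{12}{- \frac{1}{61}}\right) - 2918 = \left(-2814 - -732\right) - 2918 = \left(-2814 + 732\right) - 2918 = -2082 - 2918 = -5000$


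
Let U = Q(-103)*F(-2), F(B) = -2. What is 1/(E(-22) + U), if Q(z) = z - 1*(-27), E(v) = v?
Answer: 1/130 ≈ 0.0076923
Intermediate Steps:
Q(z) = 27 + z (Q(z) = z + 27 = 27 + z)
U = 152 (U = (27 - 103)*(-2) = -76*(-2) = 152)
1/(E(-22) + U) = 1/(-22 + 152) = 1/130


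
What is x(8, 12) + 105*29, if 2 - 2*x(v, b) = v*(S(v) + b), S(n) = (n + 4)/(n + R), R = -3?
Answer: 14942/5 ≈ 2988.4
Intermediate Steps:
S(n) = (4 + n)/(-3 + n) (S(n) = (n + 4)/(n - 3) = (4 + n)/(-3 + n))
x(v, b) = 1 - v*(b + (4 + v)/(-3 + v))/2 (x(v, b) = 1 - v*((4 + v)/(-3 + v) + b)/2 = 1 - v*(b + (4 + v)/(-3 + v))/2)
x(8, 12) + 105*29 = ((-3 + 8)*(2 - 1*12*8) - 1*8*(4 + 8))/(2*(-3 + 8)) + 105*29 = (1/2)*(5*(2 - 96) - 1*8*12)/5 + 3045 = (1/2)*(1/5)*(5*(-94) - 96) + 3045 = (1/2)*(1/5)*(-470 - 96) + 3045 = (1/2)*(1/5)*(-566) + 3045 = -283/5 + 3045 = 14942/5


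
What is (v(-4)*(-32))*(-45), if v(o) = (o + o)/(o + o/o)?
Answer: 3840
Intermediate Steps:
v(o) = 2*o/(1 + o) (v(o) = (2*o)/(o + 1) = (2*o)/(1 + o) = 2*o/(1 + o))
(v(-4)*(-32))*(-45) = ((2*(-4)/(1 - 4))*(-32))*(-45) = ((2*(-4)/(-3))*(-32))*(-45) = ((2*(-4)*(-⅓))*(-32))*(-45) = ((8/3)*(-32))*(-45) = -256/3*(-45) = 3840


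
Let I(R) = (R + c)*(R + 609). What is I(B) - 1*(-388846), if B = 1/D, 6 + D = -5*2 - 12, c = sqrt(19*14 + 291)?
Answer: 304838213/784 + 17051*sqrt(557)/28 ≈ 4.0320e+5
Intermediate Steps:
c = sqrt(557) (c = sqrt(266 + 291) = sqrt(557) ≈ 23.601)
D = -28 (D = -6 + (-5*2 - 12) = -6 + (-10 - 12) = -6 - 22 = -28)
B = -1/28 (B = 1/(-28) = -1/28 ≈ -0.035714)
I(R) = (609 + R)*(R + sqrt(557)) (I(R) = (R + sqrt(557))*(R + 609) = (R + sqrt(557))*(609 + R) = (609 + R)*(R + sqrt(557)))
I(B) - 1*(-388846) = ((-1/28)**2 + 609*(-1/28) + 609*sqrt(557) - sqrt(557)/28) - 1*(-388846) = (1/784 - 87/4 + 609*sqrt(557) - sqrt(557)/28) + 388846 = (-17051/784 + 17051*sqrt(557)/28) + 388846 = 304838213/784 + 17051*sqrt(557)/28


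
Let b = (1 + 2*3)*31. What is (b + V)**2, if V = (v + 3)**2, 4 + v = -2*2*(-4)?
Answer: 195364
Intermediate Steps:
v = 12 (v = -4 - 2*2*(-4) = -4 - 4*(-4) = -4 + 16 = 12)
b = 217 (b = (1 + 6)*31 = 7*31 = 217)
V = 225 (V = (12 + 3)**2 = 15**2 = 225)
(b + V)**2 = (217 + 225)**2 = 442**2 = 195364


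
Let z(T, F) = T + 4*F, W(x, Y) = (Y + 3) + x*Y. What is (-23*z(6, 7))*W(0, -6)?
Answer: 2346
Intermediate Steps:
W(x, Y) = 3 + Y + Y*x (W(x, Y) = (3 + Y) + Y*x = 3 + Y + Y*x)
(-23*z(6, 7))*W(0, -6) = (-23*(6 + 4*7))*(3 - 6 - 6*0) = (-23*(6 + 28))*(3 - 6 + 0) = -23*34*(-3) = -782*(-3) = 2346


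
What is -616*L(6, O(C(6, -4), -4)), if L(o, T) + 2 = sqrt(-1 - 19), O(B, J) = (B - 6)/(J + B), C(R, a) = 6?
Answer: 1232 - 1232*I*sqrt(5) ≈ 1232.0 - 2754.8*I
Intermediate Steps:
O(B, J) = (-6 + B)/(B + J)
L(o, T) = -2 + 2*I*sqrt(5) (L(o, T) = -2 + sqrt(-1 - 19) = -2 + sqrt(-20) = -2 + 2*I*sqrt(5))
-616*L(6, O(C(6, -4), -4)) = -616*(-2 + 2*I*sqrt(5)) = 1232 - 1232*I*sqrt(5)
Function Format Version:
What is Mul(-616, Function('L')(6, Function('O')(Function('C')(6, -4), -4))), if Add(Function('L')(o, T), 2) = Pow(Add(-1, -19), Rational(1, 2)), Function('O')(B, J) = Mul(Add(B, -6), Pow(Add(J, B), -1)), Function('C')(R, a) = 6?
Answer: Add(1232, Mul(-1232, I, Pow(5, Rational(1, 2)))) ≈ Add(1232.0, Mul(-2754.8, I))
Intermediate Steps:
Function('O')(B, J) = Mul(Pow(Add(B, J), -1), Add(-6, B)) (Function('O')(B, J) = Mul(Add(-6, B), Pow(Add(B, J), -1)) = Mul(Pow(Add(B, J), -1), Add(-6, B)))
Function('L')(o, T) = Add(-2, Mul(2, I, Pow(5, Rational(1, 2)))) (Function('L')(o, T) = Add(-2, Pow(Add(-1, -19), Rational(1, 2))) = Add(-2, Pow(-20, Rational(1, 2))) = Add(-2, Mul(2, I, Pow(5, Rational(1, 2)))))
Mul(-616, Function('L')(6, Function('O')(Function('C')(6, -4), -4))) = Mul(-616, Add(-2, Mul(2, I, Pow(5, Rational(1, 2))))) = Add(1232, Mul(-1232, I, Pow(5, Rational(1, 2))))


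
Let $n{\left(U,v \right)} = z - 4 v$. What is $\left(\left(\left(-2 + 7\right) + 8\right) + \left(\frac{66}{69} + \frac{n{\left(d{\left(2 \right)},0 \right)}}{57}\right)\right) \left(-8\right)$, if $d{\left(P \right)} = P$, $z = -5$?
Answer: $- \frac{145456}{1311} \approx -110.95$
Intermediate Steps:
$n{\left(U,v \right)} = -5 - 4 v$
$\left(\left(\left(-2 + 7\right) + 8\right) + \left(\frac{66}{69} + \frac{n{\left(d{\left(2 \right)},0 \right)}}{57}\right)\right) \left(-8\right) = \left(\left(\left(-2 + 7\right) + 8\right) + \left(\frac{66}{69} + \frac{-5 - 0}{57}\right)\right) \left(-8\right) = \left(\left(5 + 8\right) + \left(66 \cdot \frac{1}{69} + \left(-5 + 0\right) \frac{1}{57}\right)\right) \left(-8\right) = \left(13 + \left(\frac{22}{23} - \frac{5}{57}\right)\right) \left(-8\right) = \left(13 + \frac{1139}{1311}\right) \left(-8\right) = \frac{18182}{1311} \left(-8\right) = - \frac{145456}{1311}$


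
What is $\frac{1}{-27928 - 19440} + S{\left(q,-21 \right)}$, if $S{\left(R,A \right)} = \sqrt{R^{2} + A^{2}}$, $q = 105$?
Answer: $- \frac{1}{47368} + 21 \sqrt{26} \approx 107.08$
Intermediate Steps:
$S{\left(R,A \right)} = \sqrt{A^{2} + R^{2}}$
$\frac{1}{-27928 - 19440} + S{\left(q,-21 \right)} = \frac{1}{-27928 - 19440} + \sqrt{\left(-21\right)^{2} + 105^{2}} = \frac{1}{-47368} + \sqrt{441 + 11025} = - \frac{1}{47368} + \sqrt{11466} = - \frac{1}{47368} + 21 \sqrt{26}$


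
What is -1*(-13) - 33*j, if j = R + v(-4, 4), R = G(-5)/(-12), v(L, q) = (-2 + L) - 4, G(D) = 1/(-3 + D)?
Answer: 10965/32 ≈ 342.66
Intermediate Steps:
v(L, q) = -6 + L
R = 1/96 (R = 1/(-3 - 5*(-12)) = -1/12/(-8) = -⅛*(-1/12) = 1/96 ≈ 0.010417)
j = -959/96 (j = 1/96 + (-6 - 4) = 1/96 - 10 = -959/96 ≈ -9.9896)
-1*(-13) - 33*j = -1*(-13) - 33*(-959/96) = 13 + 10549/32 = 10965/32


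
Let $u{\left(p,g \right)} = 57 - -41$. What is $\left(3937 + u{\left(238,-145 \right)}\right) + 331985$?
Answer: $336020$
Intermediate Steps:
$u{\left(p,g \right)} = 98$ ($u{\left(p,g \right)} = 57 + 41 = 98$)
$\left(3937 + u{\left(238,-145 \right)}\right) + 331985 = \left(3937 + 98\right) + 331985 = 4035 + 331985 = 336020$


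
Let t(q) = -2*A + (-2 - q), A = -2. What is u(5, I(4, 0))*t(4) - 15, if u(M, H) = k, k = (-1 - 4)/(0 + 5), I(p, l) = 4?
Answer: -13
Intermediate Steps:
k = -1 (k = -5/5 = -5*⅕ = -1)
u(M, H) = -1
t(q) = 2 - q (t(q) = -2*(-2) + (-2 - q) = 4 + (-2 - q) = 2 - q)
u(5, I(4, 0))*t(4) - 15 = -(2 - 1*4) - 15 = -(2 - 4) - 15 = -1*(-2) - 15 = 2 - 15 = -13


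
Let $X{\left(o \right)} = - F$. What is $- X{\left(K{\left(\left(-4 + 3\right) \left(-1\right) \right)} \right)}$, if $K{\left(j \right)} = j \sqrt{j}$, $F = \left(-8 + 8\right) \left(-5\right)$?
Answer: $0$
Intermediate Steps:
$F = 0$ ($F = 0 \left(-5\right) = 0$)
$K{\left(j \right)} = j^{\frac{3}{2}}$
$X{\left(o \right)} = 0$ ($X{\left(o \right)} = \left(-1\right) 0 = 0$)
$- X{\left(K{\left(\left(-4 + 3\right) \left(-1\right) \right)} \right)} = \left(-1\right) 0 = 0$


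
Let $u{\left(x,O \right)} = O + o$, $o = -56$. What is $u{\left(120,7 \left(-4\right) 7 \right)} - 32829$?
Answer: $-33081$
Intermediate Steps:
$u{\left(x,O \right)} = -56 + O$ ($u{\left(x,O \right)} = O - 56 = -56 + O$)
$u{\left(120,7 \left(-4\right) 7 \right)} - 32829 = \left(-56 + 7 \left(-4\right) 7\right) - 32829 = \left(-56 - 196\right) - 32829 = -252 - 32829 = -33081$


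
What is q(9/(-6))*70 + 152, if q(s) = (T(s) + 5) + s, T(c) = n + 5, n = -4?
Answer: 467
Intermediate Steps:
T(c) = 1 (T(c) = -4 + 5 = 1)
q(s) = 6 + s (q(s) = (1 + 5) + s = 6 + s)
q(9/(-6))*70 + 152 = (6 + 9/(-6))*70 + 152 = (6 + 9*(-1/6))*70 + 152 = (6 - 3/2)*70 + 152 = (9/2)*70 + 152 = 315 + 152 = 467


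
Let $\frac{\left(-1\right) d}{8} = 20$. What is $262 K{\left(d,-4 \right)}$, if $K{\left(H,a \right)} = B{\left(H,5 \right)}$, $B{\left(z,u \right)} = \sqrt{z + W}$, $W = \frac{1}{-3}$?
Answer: $\frac{262 i \sqrt{1443}}{3} \approx 3317.5 i$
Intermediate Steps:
$d = -160$ ($d = \left(-8\right) 20 = -160$)
$W = - \frac{1}{3} \approx -0.33333$
$B{\left(z,u \right)} = \sqrt{- \frac{1}{3} + z}$ ($B{\left(z,u \right)} = \sqrt{z - \frac{1}{3}} = \sqrt{- \frac{1}{3} + z}$)
$K{\left(H,a \right)} = \frac{\sqrt{-3 + 9 H}}{3}$
$262 K{\left(d,-4 \right)} = 262 \frac{\sqrt{-3 + 9 \left(-160\right)}}{3} = 262 \frac{\sqrt{-3 - 1440}}{3} = 262 \frac{\sqrt{-1443}}{3} = 262 \frac{i \sqrt{1443}}{3} = \frac{262 i \sqrt{1443}}{3}$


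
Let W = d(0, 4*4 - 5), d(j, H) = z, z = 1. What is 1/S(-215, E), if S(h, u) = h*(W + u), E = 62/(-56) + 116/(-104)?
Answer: 364/95675 ≈ 0.0038045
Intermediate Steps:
d(j, H) = 1
W = 1
E = -809/364 (E = 62*(-1/56) + 116*(-1/104) = -31/28 - 29/26 = -809/364 ≈ -2.2225)
S(h, u) = h*(1 + u)
1/S(-215, E) = 1/(-215*(1 - 809/364)) = 1/(-215*(-445/364)) = 1/(95675/364) = 364/95675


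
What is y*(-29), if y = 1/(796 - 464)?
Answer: -29/332 ≈ -0.087349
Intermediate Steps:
y = 1/332 ≈ 0.0030120
y*(-29) = (1/332)*(-29) = -29/332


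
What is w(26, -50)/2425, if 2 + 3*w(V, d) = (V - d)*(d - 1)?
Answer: -3878/7275 ≈ -0.53306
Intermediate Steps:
w(V, d) = -2/3 + (-1 + d)*(V - d)/3 (w(V, d) = -2/3 + ((V - d)*(d - 1))/3 = -2/3 + ((V - d)*(-1 + d))/3 = -2/3 + ((-1 + d)*(V - d))/3 = -2/3 + (-1 + d)*(V - d)/3)
w(26, -50)/2425 = (-2/3 - 1/3*26 - 1/3*(-50)**2 + (1/3)*(-50) + (1/3)*26*(-50))/2425 = (-2/3 - 26/3 - 1/3*2500 - 50/3 - 1300/3)*(1/2425) = (-2/3 - 26/3 - 2500/3 - 50/3 - 1300/3)*(1/2425) = -3878/3*1/2425 = -3878/7275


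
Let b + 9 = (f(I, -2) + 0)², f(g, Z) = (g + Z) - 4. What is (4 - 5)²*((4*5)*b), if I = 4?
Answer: -100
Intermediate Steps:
f(g, Z) = -4 + Z + g (f(g, Z) = (Z + g) - 4 = -4 + Z + g)
b = -5 (b = -9 + ((-4 - 2 + 4) + 0)² = -9 + (-2 + 0)² = -9 + (-2)² = -9 + 4 = -5)
(4 - 5)²*((4*5)*b) = (4 - 5)²*((4*5)*(-5)) = (-1)²*(20*(-5)) = 1*(-100) = -100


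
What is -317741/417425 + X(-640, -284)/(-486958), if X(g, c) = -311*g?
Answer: -118905396939/101634221575 ≈ -1.1699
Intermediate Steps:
-317741/417425 + X(-640, -284)/(-486958) = -317741/417425 - 311*(-640)/(-486958) = -317741*1/417425 + 199040*(-1/486958) = -317741/417425 - 99520/243479 = -118905396939/101634221575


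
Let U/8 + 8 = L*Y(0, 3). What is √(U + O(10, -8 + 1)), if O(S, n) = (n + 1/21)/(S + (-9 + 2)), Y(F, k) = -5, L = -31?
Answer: √517594/21 ≈ 34.259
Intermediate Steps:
O(S, n) = (1/21 + n)/(-7 + S) (O(S, n) = (n + 1/21)/(S - 7) = (1/21 + n)/(-7 + S))
U = 1176 (U = -64 + 8*(-31*(-5)) = -64 + 8*155 = -64 + 1240 = 1176)
√(U + O(10, -8 + 1)) = √(1176 + (1/21 + (-8 + 1))/(-7 + 10)) = √(1176 + (1/21 - 7)/3) = √(1176 + (⅓)*(-146/21)) = √(1176 - 146/63) = √(73942/63) = √517594/21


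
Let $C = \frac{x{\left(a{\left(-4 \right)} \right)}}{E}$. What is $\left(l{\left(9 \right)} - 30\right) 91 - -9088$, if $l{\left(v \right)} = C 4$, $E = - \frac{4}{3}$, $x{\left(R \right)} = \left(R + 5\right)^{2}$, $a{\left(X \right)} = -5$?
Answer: $6358$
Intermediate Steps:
$x{\left(R \right)} = \left(5 + R\right)^{2}$
$E = - \frac{4}{3}$ ($E = \left(-4\right) \frac{1}{3} = - \frac{4}{3} \approx -1.3333$)
$C = 0$ ($C = \frac{\left(5 - 5\right)^{2}}{- \frac{4}{3}} = 0^{2} \left(- \frac{3}{4}\right) = 0 \left(- \frac{3}{4}\right) = 0$)
$l{\left(v \right)} = 0$ ($l{\left(v \right)} = 0 \cdot 4 = 0$)
$\left(l{\left(9 \right)} - 30\right) 91 - -9088 = \left(0 - 30\right) 91 - -9088 = \left(-30\right) 91 + 9088 = -2730 + 9088 = 6358$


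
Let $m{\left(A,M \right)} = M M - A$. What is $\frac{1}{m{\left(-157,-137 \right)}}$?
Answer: $\frac{1}{18926} \approx 5.2837 \cdot 10^{-5}$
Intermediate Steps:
$m{\left(A,M \right)} = M^{2} - A$
$\frac{1}{m{\left(-157,-137 \right)}} = \frac{1}{\left(-137\right)^{2} - -157} = \frac{1}{18769 + 157} = \frac{1}{18926}$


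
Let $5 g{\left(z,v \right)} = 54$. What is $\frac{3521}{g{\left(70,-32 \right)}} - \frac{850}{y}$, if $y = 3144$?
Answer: $\frac{4608685}{14148} \approx 325.75$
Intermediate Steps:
$g{\left(z,v \right)} = \frac{54}{5}$ ($g{\left(z,v \right)} = \frac{1}{5} \cdot 54 = \frac{54}{5}$)
$\frac{3521}{g{\left(70,-32 \right)}} - \frac{850}{y} = \frac{3521}{\frac{54}{5}} - \frac{850}{3144} = 3521 \cdot \frac{5}{54} - \frac{425}{1572} = \frac{17605}{54} - \frac{425}{1572} = \frac{4608685}{14148}$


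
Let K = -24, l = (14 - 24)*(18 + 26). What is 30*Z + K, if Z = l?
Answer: -13224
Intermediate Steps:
l = -440 (l = -10*44 = -440)
Z = -440
30*Z + K = 30*(-440) - 24 = -13200 - 24 = -13224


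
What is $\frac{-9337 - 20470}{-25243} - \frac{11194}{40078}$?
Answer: $\frac{15724738}{17442913} \approx 0.9015$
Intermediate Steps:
$\frac{-9337 - 20470}{-25243} - \frac{11194}{40078} = \left(-29807\right) \left(- \frac{1}{25243}\right) - \frac{193}{691} = \frac{29807}{25243} - \frac{193}{691} = \frac{15724738}{17442913}$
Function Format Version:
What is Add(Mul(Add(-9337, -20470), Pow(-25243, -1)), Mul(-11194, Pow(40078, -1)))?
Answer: Rational(15724738, 17442913) ≈ 0.90150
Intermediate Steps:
Add(Mul(Add(-9337, -20470), Pow(-25243, -1)), Mul(-11194, Pow(40078, -1))) = Add(Mul(-29807, Rational(-1, 25243)), Mul(-11194, Rational(1, 40078))) = Add(Rational(29807, 25243), Rational(-193, 691)) = Rational(15724738, 17442913)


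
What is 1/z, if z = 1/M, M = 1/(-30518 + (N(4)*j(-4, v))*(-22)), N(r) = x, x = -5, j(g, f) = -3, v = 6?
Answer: -1/30848 ≈ -3.2417e-5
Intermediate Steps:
N(r) = -5
M = -1/30848 (M = 1/(-30518 - 5*(-3)*(-22)) = 1/(-30518 + 15*(-22)) = 1/(-30518 - 330) = 1/(-30848) = -1/30848 ≈ -3.2417e-5)
z = -30848 (z = 1/(-1/30848) = -30848)
1/z = 1/(-30848) = -1/30848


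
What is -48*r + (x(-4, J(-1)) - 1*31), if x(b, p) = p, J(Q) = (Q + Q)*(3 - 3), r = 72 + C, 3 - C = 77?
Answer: 65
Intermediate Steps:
C = -74 (C = 3 - 1*77 = 3 - 77 = -74)
r = -2 (r = 72 - 74 = -2)
J(Q) = 0 (J(Q) = (2*Q)*0 = 0)
-48*r + (x(-4, J(-1)) - 1*31) = -48*(-2) + (0 - 1*31) = 96 + (0 - 31) = 96 - 31 = 65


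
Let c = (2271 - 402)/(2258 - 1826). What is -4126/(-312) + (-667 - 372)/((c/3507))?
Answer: -11693204489/13884 ≈ -8.4221e+5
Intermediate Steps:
c = 623/144 (c = 1869/432 = 1869*(1/432) = 623/144 ≈ 4.3264)
-4126/(-312) + (-667 - 372)/((c/3507)) = -4126/(-312) + (-667 - 372)/(((623/144)/3507)) = -4126*(-1/312) - 1039/((623/144)*(1/3507)) = 2063/156 - 1039/89/72144 = 2063/156 - 1039*72144/89 = 2063/156 - 74957616/89 = -11693204489/13884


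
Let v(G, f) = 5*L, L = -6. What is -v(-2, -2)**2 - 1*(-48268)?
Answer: 47368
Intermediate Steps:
v(G, f) = -30 (v(G, f) = 5*(-6) = -30)
-v(-2, -2)**2 - 1*(-48268) = -1*(-30)**2 - 1*(-48268) = -1*900 + 48268 = -900 + 48268 = 47368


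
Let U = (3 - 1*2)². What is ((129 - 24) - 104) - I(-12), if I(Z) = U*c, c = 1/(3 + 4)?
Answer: 6/7 ≈ 0.85714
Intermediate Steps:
U = 1 (U = (3 - 2)² = 1² = 1)
c = ⅐ (c = 1/7 = ⅐ ≈ 0.14286)
I(Z) = ⅐ (I(Z) = 1*(⅐) = ⅐)
((129 - 24) - 104) - I(-12) = ((129 - 24) - 104) - 1*⅐ = (105 - 104) - ⅐ = 1 - ⅐ = 6/7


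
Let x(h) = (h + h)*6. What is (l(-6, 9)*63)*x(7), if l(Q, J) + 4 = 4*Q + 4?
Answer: -127008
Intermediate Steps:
x(h) = 12*h (x(h) = (2*h)*6 = 12*h)
l(Q, J) = 4*Q (l(Q, J) = -4 + (4*Q + 4) = -4 + (4 + 4*Q) = 4*Q)
(l(-6, 9)*63)*x(7) = ((4*(-6))*63)*(12*7) = -24*63*84 = -1512*84 = -127008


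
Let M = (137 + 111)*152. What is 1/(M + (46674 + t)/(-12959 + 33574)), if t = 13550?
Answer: 20615/777163264 ≈ 2.6526e-5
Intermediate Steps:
M = 37696 (M = 248*152 = 37696)
1/(M + (46674 + t)/(-12959 + 33574)) = 1/(37696 + (46674 + 13550)/(-12959 + 33574)) = 1/(37696 + 60224/20615) = 1/(777163264/20615) = 20615/777163264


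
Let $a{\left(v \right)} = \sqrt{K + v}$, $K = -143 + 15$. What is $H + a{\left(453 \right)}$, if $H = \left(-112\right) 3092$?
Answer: $-346304 + 5 \sqrt{13} \approx -3.4629 \cdot 10^{5}$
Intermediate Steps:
$K = -128$
$a{\left(v \right)} = \sqrt{-128 + v}$
$H = -346304$
$H + a{\left(453 \right)} = -346304 + \sqrt{-128 + 453} = -346304 + \sqrt{325} = -346304 + 5 \sqrt{13}$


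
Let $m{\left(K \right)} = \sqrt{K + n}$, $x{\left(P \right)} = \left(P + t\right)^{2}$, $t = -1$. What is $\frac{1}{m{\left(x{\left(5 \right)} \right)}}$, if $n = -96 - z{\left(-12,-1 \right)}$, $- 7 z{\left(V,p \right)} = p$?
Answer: $- \frac{i \sqrt{3927}}{561} \approx - 0.1117 i$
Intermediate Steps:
$z{\left(V,p \right)} = - \frac{p}{7}$
$n = - \frac{673}{7}$ ($n = -96 - \left(- \frac{1}{7}\right) \left(-1\right) = -96 - \frac{1}{7} = - \frac{673}{7} \approx -96.143$)
$x{\left(P \right)} = \left(-1 + P\right)^{2}$ ($x{\left(P \right)} = \left(P - 1\right)^{2} = \left(-1 + P\right)^{2}$)
$m{\left(K \right)} = \sqrt{- \frac{673}{7} + K}$ ($m{\left(K \right)} = \sqrt{K - \frac{673}{7}} = \sqrt{- \frac{673}{7} + K}$)
$\frac{1}{m{\left(x{\left(5 \right)} \right)}} = \frac{1}{\frac{1}{7} \sqrt{-4711 + 49 \left(-1 + 5\right)^{2}}} = \frac{1}{\frac{1}{7} \sqrt{-4711 + 49 \cdot 4^{2}}} = \frac{1}{\frac{1}{7} \sqrt{-4711 + 49 \cdot 16}} = \frac{1}{\frac{1}{7} \sqrt{-4711 + 784}} = \frac{1}{\frac{1}{7} \sqrt{-3927}} = \frac{1}{\frac{1}{7} i \sqrt{3927}} = - \frac{i \sqrt{3927}}{561}$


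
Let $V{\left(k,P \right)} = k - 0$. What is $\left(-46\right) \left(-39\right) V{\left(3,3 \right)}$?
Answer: $5382$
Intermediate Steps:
$V{\left(k,P \right)} = k$ ($V{\left(k,P \right)} = k + 0 = k$)
$\left(-46\right) \left(-39\right) V{\left(3,3 \right)} = \left(-46\right) \left(-39\right) 3 = 1794 \cdot 3 = 5382$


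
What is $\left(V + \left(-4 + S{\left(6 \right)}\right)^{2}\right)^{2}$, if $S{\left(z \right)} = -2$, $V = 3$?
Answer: $1521$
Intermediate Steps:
$\left(V + \left(-4 + S{\left(6 \right)}\right)^{2}\right)^{2} = \left(3 + \left(-4 - 2\right)^{2}\right)^{2} = \left(3 + \left(-6\right)^{2}\right)^{2} = \left(3 + 36\right)^{2} = 39^{2} = 1521$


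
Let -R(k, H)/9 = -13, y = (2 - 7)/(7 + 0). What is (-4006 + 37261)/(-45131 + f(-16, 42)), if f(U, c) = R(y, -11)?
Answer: -33255/45014 ≈ -0.73877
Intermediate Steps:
y = -5/7 ≈ -0.71429
R(k, H) = 117 (R(k, H) = -9*(-13) = 117)
f(U, c) = 117
(-4006 + 37261)/(-45131 + f(-16, 42)) = (-4006 + 37261)/(-45131 + 117) = 33255/(-45014) = 33255*(-1/45014) = -33255/45014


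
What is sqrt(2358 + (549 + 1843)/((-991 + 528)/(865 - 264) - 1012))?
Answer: sqrt(34909168258126)/121735 ≈ 48.535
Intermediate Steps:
sqrt(2358 + (549 + 1843)/((-991 + 528)/(865 - 264) - 1012)) = sqrt(2358 + 2392/(-463/601 - 1012)) = sqrt(2358 + 2392/(-608675/601)) = sqrt(2358 + 2392*(-601/608675)) = sqrt(2358 - 1437592/608675) = sqrt(1433818058/608675) = sqrt(34909168258126)/121735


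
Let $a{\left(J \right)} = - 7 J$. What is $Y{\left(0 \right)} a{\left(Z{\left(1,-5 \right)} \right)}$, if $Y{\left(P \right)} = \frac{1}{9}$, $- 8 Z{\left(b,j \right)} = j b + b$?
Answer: $- \frac{7}{18} \approx -0.38889$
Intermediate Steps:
$Z{\left(b,j \right)} = - \frac{b}{8} - \frac{b j}{8}$ ($Z{\left(b,j \right)} = - \frac{j b + b}{8} = - \frac{b j + b}{8} = - \frac{b + b j}{8} = - \frac{b}{8} - \frac{b j}{8}$)
$Y{\left(P \right)} = \frac{1}{9}$
$Y{\left(0 \right)} a{\left(Z{\left(1,-5 \right)} \right)} = \frac{\left(-7\right) \left(\left(- \frac{1}{8}\right) 1 \left(1 - 5\right)\right)}{9} = \frac{\left(-7\right) \left(\left(- \frac{1}{8}\right) 1 \left(-4\right)\right)}{9} = \frac{\left(-7\right) \frac{1}{2}}{9} = \frac{1}{9} \left(- \frac{7}{2}\right) = - \frac{7}{18}$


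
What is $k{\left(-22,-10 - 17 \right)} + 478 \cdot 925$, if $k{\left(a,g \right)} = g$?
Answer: $442123$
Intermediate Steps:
$k{\left(-22,-10 - 17 \right)} + 478 \cdot 925 = \left(-10 - 17\right) + 478 \cdot 925 = \left(-10 - 17\right) + 442150 = -27 + 442150 = 442123$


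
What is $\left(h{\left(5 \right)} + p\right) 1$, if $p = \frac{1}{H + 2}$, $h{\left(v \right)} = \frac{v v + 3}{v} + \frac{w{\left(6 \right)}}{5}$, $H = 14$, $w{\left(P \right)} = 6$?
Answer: $\frac{549}{80} \approx 6.8625$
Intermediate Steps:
$h{\left(v \right)} = \frac{6}{5} + \frac{3 + v^{2}}{v}$ ($h{\left(v \right)} = \frac{v v + 3}{v} + \frac{6}{5} = \frac{v^{2} + 3}{v} + 6 \cdot \frac{1}{5} = \frac{3 + v^{2}}{v} + \frac{6}{5} = \frac{6}{5} + \frac{3 + v^{2}}{v}$)
$p = \frac{1}{16}$ ($p = \frac{1}{14 + 2} = \frac{1}{16} \approx 0.0625$)
$\left(h{\left(5 \right)} + p\right) 1 = \left(\left(\frac{6}{5} + 5 + \frac{3}{5}\right) + \frac{1}{16}\right) 1 = \left(\frac{34}{5} + \frac{1}{16}\right) 1 = \frac{549}{80} \cdot 1 = \frac{549}{80}$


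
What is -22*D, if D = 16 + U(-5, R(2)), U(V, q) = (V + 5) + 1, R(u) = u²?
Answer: -374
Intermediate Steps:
U(V, q) = 6 + V (U(V, q) = (5 + V) + 1 = 6 + V)
D = 17 (D = 16 + (6 - 5) = 16 + 1 = 17)
-22*D = -22*17 = -374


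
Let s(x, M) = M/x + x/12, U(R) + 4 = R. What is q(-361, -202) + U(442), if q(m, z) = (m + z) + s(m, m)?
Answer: -1849/12 ≈ -154.08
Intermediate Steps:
U(R) = -4 + R
s(x, M) = x/12 + M/x (s(x, M) = M/x + x*(1/12) = M/x + x/12 = x/12 + M/x)
q(m, z) = 1 + z + 13*m/12 (q(m, z) = (m + z) + (m/12 + m/m) = (m + z) + (m/12 + 1) = (m + z) + (1 + m/12) = 1 + z + 13*m/12)
q(-361, -202) + U(442) = (1 - 202 + (13/12)*(-361)) + (-4 + 442) = (1 - 202 - 4693/12) + 438 = -7105/12 + 438 = -1849/12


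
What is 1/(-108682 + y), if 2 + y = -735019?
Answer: -1/843703 ≈ -1.1853e-6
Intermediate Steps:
y = -735021 (y = -2 - 735019 = -735021)
1/(-108682 + y) = 1/(-108682 - 735021) = 1/(-843703) = -1/843703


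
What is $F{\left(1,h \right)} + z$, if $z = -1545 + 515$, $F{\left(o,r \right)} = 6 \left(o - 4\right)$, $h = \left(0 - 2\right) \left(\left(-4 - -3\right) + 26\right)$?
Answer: $-1048$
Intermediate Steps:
$h = -50$ ($h = - 2 \left(\left(-4 + 3\right) + 26\right) = - 2 \left(-1 + 26\right) = \left(-2\right) 25 = -50$)
$F{\left(o,r \right)} = -24 + 6 o$ ($F{\left(o,r \right)} = 6 \left(-4 + o\right) = -24 + 6 o$)
$z = -1030$
$F{\left(1,h \right)} + z = \left(-24 + 6 \cdot 1\right) - 1030 = \left(-24 + 6\right) - 1030 = -18 - 1030 = -1048$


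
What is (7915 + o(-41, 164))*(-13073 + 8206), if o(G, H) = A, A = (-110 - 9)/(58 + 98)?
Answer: -6008900407/156 ≈ -3.8519e+7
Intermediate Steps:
A = -119/156 ≈ -0.76282
o(G, H) = -119/156
(7915 + o(-41, 164))*(-13073 + 8206) = (7915 - 119/156)*(-13073 + 8206) = (1234621/156)*(-4867) = -6008900407/156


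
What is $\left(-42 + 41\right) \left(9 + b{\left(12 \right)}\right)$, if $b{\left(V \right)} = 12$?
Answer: $-21$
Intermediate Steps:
$\left(-42 + 41\right) \left(9 + b{\left(12 \right)}\right) = \left(-42 + 41\right) \left(9 + 12\right) = \left(-1\right) 21 = -21$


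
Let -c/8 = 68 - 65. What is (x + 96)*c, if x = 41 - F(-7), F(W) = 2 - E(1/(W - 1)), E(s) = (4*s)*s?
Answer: -6483/2 ≈ -3241.5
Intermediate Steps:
E(s) = 4*s²
F(W) = 2 - 4/(-1 + W)² (F(W) = 2 - 4*(1/(W - 1))² = 2 - 4*(1/(-1 + W))² = 2 - 4/(-1 + W)²)
c = -24 (c = -8*(68 - 65) = -8*3 = -24)
x = 625/16 (x = 41 - (2 - 4/(-1 - 7)²) = 41 - (2 - 4/(-8)²) = 41 - (2 - 4*1/64) = 41 - (2 - 1/16) = 41 - 1*31/16 = 41 - 31/16 = 625/16 ≈ 39.063)
(x + 96)*c = (625/16 + 96)*(-24) = (2161/16)*(-24) = -6483/2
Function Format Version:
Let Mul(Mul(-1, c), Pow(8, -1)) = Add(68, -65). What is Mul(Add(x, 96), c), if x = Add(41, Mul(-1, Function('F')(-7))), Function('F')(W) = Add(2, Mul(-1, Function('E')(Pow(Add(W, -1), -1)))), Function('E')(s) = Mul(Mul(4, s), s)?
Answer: Rational(-6483, 2) ≈ -3241.5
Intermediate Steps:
Function('E')(s) = Mul(4, Pow(s, 2))
Function('F')(W) = Add(2, Mul(-4, Pow(Add(-1, W), -2))) (Function('F')(W) = Add(2, Mul(-1, Mul(4, Pow(Pow(Add(W, -1), -1), 2)))) = Add(2, Mul(-1, Mul(4, Pow(Pow(Add(-1, W), -1), 2)))) = Add(2, Mul(-1, Mul(4, Pow(Add(-1, W), -2)))) = Add(2, Mul(-4, Pow(Add(-1, W), -2))))
c = -24 (c = Mul(-8, Add(68, -65)) = Mul(-8, 3) = -24)
x = Rational(625, 16) (x = Add(41, Mul(-1, Add(2, Mul(-4, Pow(Add(-1, -7), -2))))) = Add(41, Mul(-1, Add(2, Mul(-4, Pow(-8, -2))))) = Add(41, Mul(-1, Add(2, Mul(-4, Rational(1, 64))))) = Add(41, Mul(-1, Add(2, Rational(-1, 16)))) = Add(41, Mul(-1, Rational(31, 16))) = Add(41, Rational(-31, 16)) = Rational(625, 16) ≈ 39.063)
Mul(Add(x, 96), c) = Mul(Add(Rational(625, 16), 96), -24) = Mul(Rational(2161, 16), -24) = Rational(-6483, 2)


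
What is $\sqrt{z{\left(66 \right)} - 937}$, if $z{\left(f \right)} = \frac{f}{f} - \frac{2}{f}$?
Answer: $\frac{i \sqrt{1019337}}{33} \approx 30.595 i$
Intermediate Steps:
$z{\left(f \right)} = 1 - \frac{2}{f}$
$\sqrt{z{\left(66 \right)} - 937} = \sqrt{\frac{-2 + 66}{66} - 937} = \sqrt{\frac{1}{66} \cdot 64 - 937} = \sqrt{\frac{32}{33} - 937} = \sqrt{- \frac{30889}{33}} = \frac{i \sqrt{1019337}}{33}$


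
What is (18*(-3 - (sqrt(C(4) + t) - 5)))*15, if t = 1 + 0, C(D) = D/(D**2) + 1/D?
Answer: 540 - 135*sqrt(6) ≈ 209.32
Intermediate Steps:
C(D) = 2/D (C(D) = D/D**2 + 1/D = 1/D + 1/D = 2/D)
t = 1
(18*(-3 - (sqrt(C(4) + t) - 5)))*15 = (18*(-3 - (sqrt(2/4 + 1) - 5)))*15 = (18*(-3 - (sqrt(2*(1/4) + 1) - 5)))*15 = (18*(-3 - (sqrt(1/2 + 1) - 5)))*15 = (18*(-3 - (sqrt(3/2) - 5)))*15 = (18*(-3 - (sqrt(6)/2 - 5)))*15 = (18*(-3 - (-5 + sqrt(6)/2)))*15 = (18*(-3 + (5 - sqrt(6)/2)))*15 = (18*(2 - sqrt(6)/2))*15 = (36 - 9*sqrt(6))*15 = 540 - 135*sqrt(6)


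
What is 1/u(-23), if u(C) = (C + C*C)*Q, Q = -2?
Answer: -1/1012 ≈ -0.00098814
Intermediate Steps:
u(C) = -2*C - 2*C² (u(C) = (C + C*C)*(-2) = (C + C²)*(-2) = -2*C - 2*C²)
1/u(-23) = 1/(-2*(-23)*(1 - 23)) = 1/(-2*(-23)*(-22)) = 1/(-1012) = -1/1012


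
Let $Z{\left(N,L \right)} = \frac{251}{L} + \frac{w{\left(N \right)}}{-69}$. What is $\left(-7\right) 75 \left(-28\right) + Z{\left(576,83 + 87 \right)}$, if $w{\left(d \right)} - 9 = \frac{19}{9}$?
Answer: $\frac{1552017871}{105570} \approx 14701.0$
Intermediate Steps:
$w{\left(d \right)} = \frac{100}{9}$ ($w{\left(d \right)} = 9 + \frac{19}{9} = \frac{100}{9}$)
$Z{\left(N,L \right)} = - \frac{100}{621} + \frac{251}{L}$ ($Z{\left(N,L \right)} = \frac{251}{L} + \frac{100}{9 \left(-69\right)} = \frac{251}{L} + \frac{100}{9} \left(- \frac{1}{69}\right) = \frac{251}{L} - \frac{100}{621} = - \frac{100}{621} + \frac{251}{L}$)
$\left(-7\right) 75 \left(-28\right) + Z{\left(576,83 + 87 \right)} = \left(-7\right) 75 \left(-28\right) - \left(\frac{100}{621} - \frac{251}{83 + 87}\right) = \left(-525\right) \left(-28\right) - \left(\frac{100}{621} - \frac{251}{170}\right) = 14700 + \left(- \frac{100}{621} + 251 \cdot \frac{1}{170}\right) = 14700 + \left(- \frac{100}{621} + \frac{251}{170}\right) = 14700 + \frac{138871}{105570} = \frac{1552017871}{105570}$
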